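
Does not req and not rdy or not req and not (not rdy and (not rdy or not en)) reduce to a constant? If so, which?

not req and not rdy or not req and not (not rdy and (not rdy or not en))
= not req and not rdy or not req and not not rdy
= not req and not rdy or not req and rdy
= not req
This depends on req, so it is not a constant.

no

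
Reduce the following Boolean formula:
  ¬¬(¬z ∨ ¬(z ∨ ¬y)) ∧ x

¬z ∧ x

¬¬(¬z ∨ ¬(z ∨ ¬y)) ∧ x
= ¬(z ∧ (z ∨ ¬y)) ∧ x   [De Morgan]
= ¬z ∧ x   [absorption]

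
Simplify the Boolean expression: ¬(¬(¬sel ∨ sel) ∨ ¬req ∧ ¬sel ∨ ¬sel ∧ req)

sel

¬(¬(¬sel ∨ sel) ∨ ¬req ∧ ¬sel ∨ ¬sel ∧ req)
= ¬(¬(¬sel ∨ sel) ∨ ¬sel)   — distribution
= (¬sel ∨ sel) ∧ sel   — De Morgan
= sel   — complement / identity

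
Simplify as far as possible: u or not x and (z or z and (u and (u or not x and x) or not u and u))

u or not x and z

u or not x and (z or z and (u and (u or not x and x) or not u and u))
= u or not x and (z or z and (u and u or not u and u))   (complement / identity)
= u or not x and (z or z and u)   (distribution)
= u or not x and z   (absorption)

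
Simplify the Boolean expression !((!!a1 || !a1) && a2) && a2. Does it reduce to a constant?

!((!!a1 || !a1) && a2) && a2
= !((a1 || !a1) && a2) && a2   — double negation
= !a2 && a2   — complement / identity
= false   — complement

false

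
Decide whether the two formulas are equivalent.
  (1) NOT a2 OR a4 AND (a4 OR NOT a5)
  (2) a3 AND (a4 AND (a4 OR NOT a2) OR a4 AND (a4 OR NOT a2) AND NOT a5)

No

E1: NOT a2 OR a4 AND (a4 OR NOT a5)
    = NOT a2 OR a4   (absorption)
E2: a3 AND (a4 AND (a4 OR NOT a2) OR a4 AND (a4 OR NOT a2) AND NOT a5)
    = a3 AND a4 AND (a4 OR NOT a2)   (absorption)
    = a3 AND a4   (absorption)
These differ: at a2=0, a3=0, a4=0, a5=0, E1 = 1 but E2 = 0.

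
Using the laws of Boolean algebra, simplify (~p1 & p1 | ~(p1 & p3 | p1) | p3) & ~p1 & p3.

~p1 & p3

(~p1 & p1 | ~(p1 & p3 | p1) | p3) & ~p1 & p3
= (~(p1 & p3 | p1) | p3) & ~p1 & p3   [complement / identity]
= (~p1 | p3) & ~p1 & p3   [absorption]
= ~p1 & p3   [absorption]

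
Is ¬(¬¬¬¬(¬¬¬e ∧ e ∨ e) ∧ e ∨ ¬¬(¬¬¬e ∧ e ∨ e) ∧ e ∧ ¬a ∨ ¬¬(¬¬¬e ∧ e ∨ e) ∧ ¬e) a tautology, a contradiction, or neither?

neither

¬(¬¬¬¬(¬¬¬e ∧ e ∨ e) ∧ e ∨ ¬¬(¬¬¬e ∧ e ∨ e) ∧ e ∧ ¬a ∨ ¬¬(¬¬¬e ∧ e ∨ e) ∧ ¬e)
= ¬(¬¬(¬¬¬e ∧ e ∨ e) ∧ e ∨ ¬¬(¬¬¬e ∧ e ∨ e) ∧ e ∧ ¬a ∨ ¬¬(¬¬¬e ∧ e ∨ e) ∧ ¬e)
= ¬(¬¬(¬¬¬e ∧ e ∨ e) ∧ e ∨ ¬¬(¬¬¬e ∧ e ∨ e) ∧ ¬e)
= ¬¬¬(¬¬¬e ∧ e ∨ e)
= ¬¬¬(¬e ∧ e ∨ e)
= ¬(¬e ∧ e ∨ e)
= ¬e
This depends on e, so it is not a constant.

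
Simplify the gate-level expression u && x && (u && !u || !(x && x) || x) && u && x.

u && x

u && x && (u && !u || !(x && x) || x) && u && x
= u && x && (!(x && x) || x) && u && x   [complement / identity]
= u && x && (!x || x) && u && x   [idempotence]
= u && x && u && x   [complement / identity]
= u && x   [idempotence]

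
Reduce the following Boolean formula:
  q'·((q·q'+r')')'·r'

q'·((q·q'+r')')'·r'
= q'·((r')')'·r'   (complement / identity)
= q'·r'·r'   (double negation)
= q'·r'   (idempotence)

q'·r'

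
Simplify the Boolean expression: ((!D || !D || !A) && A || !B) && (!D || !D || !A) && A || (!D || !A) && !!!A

((!D || !D || !A) && A || !B) && (!D || !D || !A) && A || (!D || !A) && !!!A
= ((!D || !D || !A) && A || !B) && (!D || !D || !A) && A || (!D || !A) && !A   [double negation]
= (!D || !D || !A) && A || (!D || !A) && !A   [absorption]
= (!D || !A) && A || (!D || !A) && !A   [idempotence]
= !D || !A   [distribution]

!D || !A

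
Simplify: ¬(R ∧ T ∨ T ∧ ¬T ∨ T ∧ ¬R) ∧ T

False

¬(R ∧ T ∨ T ∧ ¬T ∨ T ∧ ¬R) ∧ T
= ¬(R ∧ T ∨ T ∧ ¬R) ∧ T   — complement / identity
= ¬T ∧ T   — distribution
= False   — complement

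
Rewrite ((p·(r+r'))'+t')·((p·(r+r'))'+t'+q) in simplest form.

p'+t'

((p·(r+r'))'+t')·((p·(r+r'))'+t'+q)
= (p·(r+r'))'+t'   [absorption]
= p'+t'   [complement / identity]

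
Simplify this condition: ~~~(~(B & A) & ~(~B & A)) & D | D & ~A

~~~(~(B & A) & ~(~B & A)) & D | D & ~A
= ~~(B & A | ~B & A) & D | D & ~A   — De Morgan
= ~~A & D | D & ~A   — distribution
= A & D | D & ~A   — double negation
= D   — distribution

D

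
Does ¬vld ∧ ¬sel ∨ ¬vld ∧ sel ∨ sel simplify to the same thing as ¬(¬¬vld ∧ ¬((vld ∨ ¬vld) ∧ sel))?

Yes

E1: ¬vld ∧ ¬sel ∨ ¬vld ∧ sel ∨ sel
    = ¬vld ∨ sel
E2: ¬(¬¬vld ∧ ¬((vld ∨ ¬vld) ∧ sel))
    = ¬vld ∨ (vld ∨ ¬vld) ∧ sel
    = ¬vld ∨ sel
Both reduce to ¬vld ∨ sel, so they are equivalent.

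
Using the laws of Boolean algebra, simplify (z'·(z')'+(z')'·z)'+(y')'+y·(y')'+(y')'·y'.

(z'·(z')'+(z')'·z)'+(y')'+y·(y')'+(y')'·y'
= (z'·(z')'+(z')'·z)'+(y')'+(y')'   [distribution]
= (z'·(z')'+(z')'·z)'+(y')'   [idempotence]
= ((z')')'+(y')'   [distribution]
= ((z')')'+y   [double negation]
= z'+y   [double negation]

z'+y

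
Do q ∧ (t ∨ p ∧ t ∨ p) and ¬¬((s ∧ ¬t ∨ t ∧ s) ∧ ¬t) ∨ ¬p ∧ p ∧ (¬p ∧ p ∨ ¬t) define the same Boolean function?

No

E1: q ∧ (t ∨ p ∧ t ∨ p)
    = q ∧ (t ∨ p)   — absorption
E2: ¬¬((s ∧ ¬t ∨ t ∧ s) ∧ ¬t) ∨ ¬p ∧ p ∧ (¬p ∧ p ∨ ¬t)
    = ¬¬((s ∧ ¬t ∨ t ∧ s) ∧ ¬t) ∨ ¬p ∧ p   — absorption
    = ¬¬(s ∧ ¬t) ∨ ¬p ∧ p   — distribution
    = ¬¬(s ∧ ¬t)   — complement / identity
    = s ∧ ¬t   — double negation
These differ: at p=1, q=1, s=1, t=1, E1 = 1 but E2 = 0.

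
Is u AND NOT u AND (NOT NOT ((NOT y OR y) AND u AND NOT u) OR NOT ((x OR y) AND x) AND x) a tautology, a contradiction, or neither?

u AND NOT u AND (NOT NOT ((NOT y OR y) AND u AND NOT u) OR NOT ((x OR y) AND x) AND x)
= u AND NOT u AND (NOT NOT ((NOT y OR y) AND u AND NOT u) OR NOT x AND x)   [absorption]
= u AND NOT u AND NOT NOT ((NOT y OR y) AND u AND NOT u)   [complement / identity]
= u AND NOT u AND (NOT y OR y) AND u AND NOT u   [double negation]
= u AND NOT u AND u AND NOT u   [complement / identity]
= u AND NOT u   [idempotence]
= FALSE   [complement]

contradiction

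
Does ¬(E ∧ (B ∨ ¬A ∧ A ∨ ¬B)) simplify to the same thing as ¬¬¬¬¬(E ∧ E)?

E1: ¬(E ∧ (B ∨ ¬A ∧ A ∨ ¬B))
    = ¬(E ∧ (B ∨ ¬B))   — complement / identity
    = ¬E   — complement / identity
E2: ¬¬¬¬¬(E ∧ E)
    = ¬¬¬(E ∧ E)   — double negation
    = ¬¬¬E   — idempotence
    = ¬E   — double negation
Both reduce to ¬E, so they are equivalent.

Yes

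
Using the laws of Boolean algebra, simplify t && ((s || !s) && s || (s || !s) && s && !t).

t && ((s || !s) && s || (s || !s) && s && !t)
= t && (s || !s) && s   [absorption]
= t && s   [complement / identity]

t && s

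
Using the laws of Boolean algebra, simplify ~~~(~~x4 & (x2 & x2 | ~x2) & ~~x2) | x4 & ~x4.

~x4 | ~x2

~~~(~~x4 & (x2 & x2 | ~x2) & ~~x2) | x4 & ~x4
= ~~~(~~x4 & (x2 | ~x2) & ~~x2) | x4 & ~x4
= ~~~(~~x4 & ~~x2) | x4 & ~x4
= ~(~~x4 & ~~x2) | x4 & ~x4
= ~x4 | ~x2 | x4 & ~x4
= ~x4 | ~x2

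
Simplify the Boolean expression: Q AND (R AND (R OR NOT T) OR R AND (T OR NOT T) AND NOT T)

Q AND (R AND (R OR NOT T) OR R AND (T OR NOT T) AND NOT T)
= Q AND (R AND (R OR NOT T) OR R AND NOT T)   (complement / identity)
= Q AND (R OR R AND NOT T)   (absorption)
= Q AND R   (absorption)

Q AND R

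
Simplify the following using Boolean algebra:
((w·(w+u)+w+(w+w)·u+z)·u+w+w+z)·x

((w·(w+u)+w+(w+w)·u+z)·u+w+w+z)·x
= ((w+w+(w+w)·u+z)·u+w+w+z)·x   — absorption
= ((w+w+z)·u+w+w+z)·x   — absorption
= (w+w+z)·x   — absorption
= (w+z)·x   — idempotence

(w+z)·x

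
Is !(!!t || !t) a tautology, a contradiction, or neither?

contradiction

!(!!t || !t)
= !t && t   — De Morgan
= false   — complement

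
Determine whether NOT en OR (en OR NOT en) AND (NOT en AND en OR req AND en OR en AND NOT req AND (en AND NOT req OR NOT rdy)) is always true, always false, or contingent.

NOT en OR (en OR NOT en) AND (NOT en AND en OR req AND en OR en AND NOT req AND (en AND NOT req OR NOT rdy))
= NOT en OR (en OR NOT en) AND (NOT en AND en OR req AND en OR en AND NOT req)   (absorption)
= NOT en OR (en OR NOT en) AND (NOT en AND en OR en)   (distribution)
= NOT en OR (en OR NOT en) AND en   (complement / identity)
= NOT en OR en   (complement / identity)
= TRUE   (complement)

always true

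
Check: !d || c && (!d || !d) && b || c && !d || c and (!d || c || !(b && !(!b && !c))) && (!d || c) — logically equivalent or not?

E1: !d || c && (!d || !d) && b || c && !d || c
    = !d || c && !d && b || c && !d || c
    = !d || c && !d || c
    = !d || c
E2: (!d || c || !(b && !(!b && !c))) && (!d || c)
    = (!d || c || !(b && (b || c))) && (!d || c)
    = (!d || c || !b) && (!d || c)
    = !d || c
Both reduce to !d || c, so they are equivalent.

Yes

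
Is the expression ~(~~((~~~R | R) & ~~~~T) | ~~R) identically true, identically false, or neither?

neither

~(~~((~~~R | R) & ~~~~T) | ~~R)
= ~(~~((~R | R) & ~~~~T) | ~~R)   (double negation)
= ~(~~~~~~T | ~~R)   (complement / identity)
= ~(~~~~T | ~~R)   (double negation)
= ~(~~T | ~~R)   (double negation)
= ~T & ~R   (De Morgan)
This depends on R, T, so it is not a constant.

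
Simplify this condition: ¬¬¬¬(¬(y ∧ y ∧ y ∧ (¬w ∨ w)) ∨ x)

¬¬¬¬(¬(y ∧ y ∧ y ∧ (¬w ∨ w)) ∨ x)
= ¬¬¬¬(¬(y ∧ y ∧ (¬w ∨ w)) ∨ x)
= ¬¬(¬(y ∧ y ∧ (¬w ∨ w)) ∨ x)
= ¬¬(¬(y ∧ y) ∨ x)
= ¬(y ∧ y) ∨ x
= ¬y ∨ x

¬y ∨ x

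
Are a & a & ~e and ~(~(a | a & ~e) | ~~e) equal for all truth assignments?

Yes

E1: a & a & ~e
    = a & ~e
E2: ~(~(a | a & ~e) | ~~e)
    = ~(~a | ~~e)
    = a & ~e
Both reduce to a & ~e, so they are equivalent.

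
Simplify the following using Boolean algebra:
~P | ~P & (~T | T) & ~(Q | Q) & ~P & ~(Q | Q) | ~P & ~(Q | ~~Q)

~P

~P | ~P & (~T | T) & ~(Q | Q) & ~P & ~(Q | Q) | ~P & ~(Q | ~~Q)
= ~P | ~P & ~(Q | Q) & ~P & ~(Q | Q) | ~P & ~(Q | ~~Q)   (complement / identity)
= ~P | ~P & ~(Q | Q) | ~P & ~(Q | ~~Q)   (idempotence)
= ~P | ~P & ~(Q | Q) | ~P & ~(Q | Q)   (double negation)
= ~P | ~P & ~(Q | Q)   (idempotence)
= ~P | ~P & ~Q   (idempotence)
= ~P   (absorption)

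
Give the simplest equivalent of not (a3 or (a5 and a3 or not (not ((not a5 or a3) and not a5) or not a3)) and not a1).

not (a3 or (a5 and a3 or not (not ((not a5 or a3) and not a5) or not a3)) and not a1)
= not (a3 or (a5 and a3 or not (not not a5 or not a3)) and not a1)
= not (a3 or (a5 and a3 or not a5 and a3) and not a1)
= not (a3 or a3 and not a1)
= not a3

not a3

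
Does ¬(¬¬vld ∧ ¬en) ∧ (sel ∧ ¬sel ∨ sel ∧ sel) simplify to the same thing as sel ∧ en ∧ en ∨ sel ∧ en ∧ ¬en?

E1: ¬(¬¬vld ∧ ¬en) ∧ (sel ∧ ¬sel ∨ sel ∧ sel)
    = ¬(¬¬vld ∧ ¬en) ∧ sel
    = (¬vld ∨ en) ∧ sel
E2: sel ∧ en ∧ en ∨ sel ∧ en ∧ ¬en
    = sel ∧ en
These differ: at en=0, sel=1, vld=0, E1 = 1 but E2 = 0.

No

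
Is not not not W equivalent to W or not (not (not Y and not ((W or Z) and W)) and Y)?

No

E1: not not not W
    = not W   [double negation]
E2: W or not (not (not Y and not ((W or Z) and W)) and Y)
    = W or not ((Y or (W or Z) and W) and Y)   [De Morgan]
    = W or not ((Y or W) and Y)   [absorption]
    = W or not Y   [absorption]
These differ: at W=1, Y=0, Z=0, E1 = 0 but E2 = 1.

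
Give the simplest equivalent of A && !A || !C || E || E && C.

A && !A || !C || E || E && C
= !C || E || E && C   — complement / identity
= !C || E   — absorption

!C || E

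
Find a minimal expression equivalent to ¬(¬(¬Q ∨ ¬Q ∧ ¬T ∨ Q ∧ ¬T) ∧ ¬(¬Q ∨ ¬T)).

¬(¬(¬Q ∨ ¬Q ∧ ¬T ∨ Q ∧ ¬T) ∧ ¬(¬Q ∨ ¬T))
= ¬Q ∨ ¬Q ∧ ¬T ∨ Q ∧ ¬T ∨ ¬Q ∨ ¬T   [De Morgan]
= ¬Q ∨ ¬T ∨ ¬Q ∨ ¬T   [distribution]
= ¬Q ∨ ¬T   [idempotence]

¬Q ∨ ¬T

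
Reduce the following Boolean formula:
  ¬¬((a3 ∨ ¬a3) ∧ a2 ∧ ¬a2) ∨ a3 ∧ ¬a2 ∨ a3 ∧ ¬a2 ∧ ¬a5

¬¬((a3 ∨ ¬a3) ∧ a2 ∧ ¬a2) ∨ a3 ∧ ¬a2 ∨ a3 ∧ ¬a2 ∧ ¬a5
= ¬¬(a2 ∧ ¬a2) ∨ a3 ∧ ¬a2 ∨ a3 ∧ ¬a2 ∧ ¬a5   (complement / identity)
= ¬¬(a2 ∧ ¬a2) ∨ a3 ∧ ¬a2   (absorption)
= a2 ∧ ¬a2 ∨ a3 ∧ ¬a2   (double negation)
= a3 ∧ ¬a2   (complement / identity)

a3 ∧ ¬a2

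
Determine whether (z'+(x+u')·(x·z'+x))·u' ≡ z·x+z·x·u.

No

E1: (z'+(x+u')·(x·z'+x))·u'
    = (z'+(x+u')·x)·u'
    = (z'+x)·u'
E2: z·x+z·x·u
    = z·x
These differ: at u=0, x=1, z=0, E1 = 1 but E2 = 0.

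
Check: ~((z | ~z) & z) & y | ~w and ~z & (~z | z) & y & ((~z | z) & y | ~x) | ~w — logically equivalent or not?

Yes

E1: ~((z | ~z) & z) & y | ~w
    = ~z & y | ~w   [complement / identity]
E2: ~z & (~z | z) & y & ((~z | z) & y | ~x) | ~w
    = ~z & (~z | z) & y | ~w   [absorption]
    = ~z & y | ~w   [complement / identity]
Both reduce to ~z & y | ~w, so they are equivalent.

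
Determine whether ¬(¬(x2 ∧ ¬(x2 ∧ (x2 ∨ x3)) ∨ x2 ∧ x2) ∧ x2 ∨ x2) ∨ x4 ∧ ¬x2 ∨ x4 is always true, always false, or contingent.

contingent

¬(¬(x2 ∧ ¬(x2 ∧ (x2 ∨ x3)) ∨ x2 ∧ x2) ∧ x2 ∨ x2) ∨ x4 ∧ ¬x2 ∨ x4
= ¬(¬(x2 ∧ ¬x2 ∨ x2 ∧ x2) ∧ x2 ∨ x2) ∨ x4 ∧ ¬x2 ∨ x4   — absorption
= ¬(¬x2 ∧ x2 ∨ x2) ∨ x4 ∧ ¬x2 ∨ x4   — distribution
= ¬x2 ∨ x4 ∧ ¬x2 ∨ x4   — complement / identity
= ¬x2 ∨ x4   — absorption
This depends on x2, x4, so it is not a constant.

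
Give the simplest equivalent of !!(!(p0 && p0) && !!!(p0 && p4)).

!!(!(p0 && p0) && !!!(p0 && p4))
= !!(!p0 && !!!(p0 && p4))   [idempotence]
= !!(!p0 && !(p0 && p4))   [double negation]
= !(p0 || p0 && p4)   [De Morgan]
= !p0   [absorption]

!p0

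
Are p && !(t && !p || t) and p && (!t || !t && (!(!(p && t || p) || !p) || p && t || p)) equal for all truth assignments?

Yes

E1: p && !(t && !p || t)
    = p && !t   (absorption)
E2: p && (!t || !t && (!(!(p && t || p) || !p) || p && t || p))
    = p && (!t || !t && ((p && t || p) && p || p && t || p))   (De Morgan)
    = p && (!t || !t && (p && t || p))   (absorption)
    = p && (!t || !t && p)   (absorption)
    = p && !t   (absorption)
Both reduce to p && !t, so they are equivalent.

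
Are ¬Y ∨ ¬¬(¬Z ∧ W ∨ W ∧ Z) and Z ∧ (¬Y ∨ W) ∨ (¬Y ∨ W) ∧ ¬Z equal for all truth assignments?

Yes

E1: ¬Y ∨ ¬¬(¬Z ∧ W ∨ W ∧ Z)
    = ¬Y ∨ ¬Z ∧ W ∨ W ∧ Z   — double negation
    = ¬Y ∨ W   — distribution
E2: Z ∧ (¬Y ∨ W) ∨ (¬Y ∨ W) ∧ ¬Z
    = ¬Y ∨ W   — distribution
Both reduce to ¬Y ∨ W, so they are equivalent.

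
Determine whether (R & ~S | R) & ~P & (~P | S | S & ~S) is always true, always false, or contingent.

(R & ~S | R) & ~P & (~P | S | S & ~S)
= (R & ~S | R) & ~P & (~P | S)   [complement / identity]
= R & ~P & (~P | S)   [absorption]
= R & ~P   [absorption]
This depends on P, R, so it is not a constant.

contingent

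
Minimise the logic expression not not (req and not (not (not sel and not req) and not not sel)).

req and not sel

not not (req and not (not (not sel and not req) and not not sel))
= not not (req and (not sel and not req or not sel))   [De Morgan]
= not not (req and not sel)   [absorption]
= req and not sel   [double negation]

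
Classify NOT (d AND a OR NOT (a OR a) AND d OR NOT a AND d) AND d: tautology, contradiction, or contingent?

NOT (d AND a OR NOT (a OR a) AND d OR NOT a AND d) AND d
= NOT (d AND a OR NOT a AND d OR NOT a AND d) AND d   (idempotence)
= NOT (d AND a OR NOT a AND d) AND d   (idempotence)
= NOT d AND d   (distribution)
= FALSE   (complement)

contradiction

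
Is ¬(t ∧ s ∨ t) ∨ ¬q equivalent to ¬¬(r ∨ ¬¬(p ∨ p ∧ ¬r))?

E1: ¬(t ∧ s ∨ t) ∨ ¬q
    = ¬t ∨ ¬q   — absorption
E2: ¬¬(r ∨ ¬¬(p ∨ p ∧ ¬r))
    = ¬¬(r ∨ p ∨ p ∧ ¬r)   — double negation
    = r ∨ p ∨ p ∧ ¬r   — double negation
    = r ∨ p   — absorption
These differ: at p=0, q=1, r=1, s=1, t=1, E1 = 0 but E2 = 1.

No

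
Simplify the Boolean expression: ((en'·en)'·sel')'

((en'·en)'·sel')'
= en'·en+sel   (De Morgan)
= sel   (complement / identity)

sel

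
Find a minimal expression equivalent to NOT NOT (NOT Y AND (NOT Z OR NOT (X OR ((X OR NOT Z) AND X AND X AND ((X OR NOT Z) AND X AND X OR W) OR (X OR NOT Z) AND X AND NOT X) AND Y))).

NOT Y AND (NOT Z OR NOT X)

NOT NOT (NOT Y AND (NOT Z OR NOT (X OR ((X OR NOT Z) AND X AND X AND ((X OR NOT Z) AND X AND X OR W) OR (X OR NOT Z) AND X AND NOT X) AND Y)))
= NOT NOT (NOT Y AND (NOT Z OR NOT (X OR ((X OR NOT Z) AND X AND X OR (X OR NOT Z) AND X AND NOT X) AND Y)))   (absorption)
= NOT Y AND (NOT Z OR NOT (X OR ((X OR NOT Z) AND X AND X OR (X OR NOT Z) AND X AND NOT X) AND Y))   (double negation)
= NOT Y AND (NOT Z OR NOT (X OR (X OR NOT Z) AND X AND Y))   (distribution)
= NOT Y AND (NOT Z OR NOT (X OR X AND Y))   (absorption)
= NOT Y AND (NOT Z OR NOT X)   (absorption)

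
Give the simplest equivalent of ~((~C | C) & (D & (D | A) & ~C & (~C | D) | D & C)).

~D

~((~C | C) & (D & (D | A) & ~C & (~C | D) | D & C))
= ~((~C | C) & (D & ~C & (~C | D) | D & C))   (absorption)
= ~((~C | C) & (D & ~C | D & C))   (absorption)
= ~((~C | C) & D)   (distribution)
= ~D   (complement / identity)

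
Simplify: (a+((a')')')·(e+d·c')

(a+((a')')')·(e+d·c')
= (a+a')·(e+d·c')   — double negation
= e+d·c'   — complement / identity

e+d·c'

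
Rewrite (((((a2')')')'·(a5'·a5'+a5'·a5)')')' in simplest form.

a2·a5

(((((a2')')')'·(a5'·a5'+a5'·a5)')')'
= (((a2')')'+a5'·a5'+a5'·a5)'   [De Morgan]
= (a2'+a5'·a5'+a5'·a5)'   [double negation]
= (a2'+a5')'   [distribution]
= a2·a5   [De Morgan]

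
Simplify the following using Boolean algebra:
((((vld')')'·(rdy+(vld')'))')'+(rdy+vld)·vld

rdy+vld

((((vld')')'·(rdy+(vld')'))')'+(rdy+vld)·vld
= ((((vld')')'·(rdy+vld))')'+(rdy+vld)·vld
= ((vld')')'·(rdy+vld)+(rdy+vld)·vld
= vld'·(rdy+vld)+(rdy+vld)·vld
= rdy+vld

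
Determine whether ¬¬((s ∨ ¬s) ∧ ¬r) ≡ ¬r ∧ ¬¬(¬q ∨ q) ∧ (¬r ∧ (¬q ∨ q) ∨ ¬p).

Yes

E1: ¬¬((s ∨ ¬s) ∧ ¬r)
    = ¬¬¬r   — complement / identity
    = ¬r   — double negation
E2: ¬r ∧ ¬¬(¬q ∨ q) ∧ (¬r ∧ (¬q ∨ q) ∨ ¬p)
    = ¬r ∧ (¬q ∨ q) ∧ (¬r ∧ (¬q ∨ q) ∨ ¬p)   — double negation
    = ¬r ∧ (¬q ∨ q)   — absorption
    = ¬r   — complement / identity
Both reduce to ¬r, so they are equivalent.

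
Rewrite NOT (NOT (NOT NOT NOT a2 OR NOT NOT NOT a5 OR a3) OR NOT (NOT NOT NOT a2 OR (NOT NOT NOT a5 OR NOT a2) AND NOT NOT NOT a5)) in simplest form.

NOT (NOT (NOT NOT NOT a2 OR NOT NOT NOT a5 OR a3) OR NOT (NOT NOT NOT a2 OR (NOT NOT NOT a5 OR NOT a2) AND NOT NOT NOT a5))
= (NOT NOT NOT a2 OR NOT NOT NOT a5 OR a3) AND (NOT NOT NOT a2 OR (NOT NOT NOT a5 OR NOT a2) AND NOT NOT NOT a5)   (De Morgan)
= (NOT NOT NOT a2 OR NOT NOT NOT a5 OR a3) AND (NOT NOT NOT a2 OR NOT NOT NOT a5)   (absorption)
= NOT NOT NOT a2 OR NOT NOT NOT a5   (absorption)
= NOT a2 OR NOT NOT NOT a5   (double negation)
= NOT a2 OR NOT a5   (double negation)

NOT a2 OR NOT a5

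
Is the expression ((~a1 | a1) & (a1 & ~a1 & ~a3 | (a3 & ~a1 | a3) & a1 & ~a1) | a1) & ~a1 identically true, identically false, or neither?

identically false

((~a1 | a1) & (a1 & ~a1 & ~a3 | (a3 & ~a1 | a3) & a1 & ~a1) | a1) & ~a1
= ((~a1 | a1) & (a1 & ~a1 & ~a3 | a3 & a1 & ~a1) | a1) & ~a1   [absorption]
= ((~a1 | a1) & a1 & ~a1 | a1) & ~a1   [distribution]
= (a1 & ~a1 | a1) & ~a1   [complement / identity]
= a1 & ~a1   [complement / identity]
= 0   [complement]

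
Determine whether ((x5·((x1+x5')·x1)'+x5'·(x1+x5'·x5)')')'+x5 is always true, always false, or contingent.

((x5·((x1+x5')·x1)'+x5'·(x1+x5'·x5)')')'+x5
= x5·((x1+x5')·x1)'+x5'·(x1+x5'·x5)'+x5   (double negation)
= x5·((x1+x5')·x1)'+x5'·x1'+x5   (complement / identity)
= x5·x1'+x5'·x1'+x5   (absorption)
= x1'+x5   (distribution)
This depends on x1, x5, so it is not a constant.

contingent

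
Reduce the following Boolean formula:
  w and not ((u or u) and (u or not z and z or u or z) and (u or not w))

w and not u

w and not ((u or u) and (u or not z and z or u or z) and (u or not w))
= w and not ((u or u) and (u or u or z) and (u or not w))   (complement / identity)
= w and not ((u or u) and (u or not w))   (absorption)
= w and not (u and not w or u)   (distribution)
= w and not u   (absorption)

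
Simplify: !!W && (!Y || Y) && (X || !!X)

W && X

!!W && (!Y || Y) && (X || !!X)
= !!W && (X || !!X)
= !!W && (X || X)
= W && (X || X)
= W && X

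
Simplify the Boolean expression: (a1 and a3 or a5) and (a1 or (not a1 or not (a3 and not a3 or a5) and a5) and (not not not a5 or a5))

a1 and a3 or a5

(a1 and a3 or a5) and (a1 or (not a1 or not (a3 and not a3 or a5) and a5) and (not not not a5 or a5))
= (a1 and a3 or a5) and (a1 or (not a1 or not (a3 and not a3 or a5) and a5) and (not a5 or a5))
= (a1 and a3 or a5) and (a1 or (not a1 or not a5 and a5) and (not a5 or a5))
= (a1 and a3 or a5) and (a1 or not a1 or not a5 and a5)
= (a1 and a3 or a5) and (a1 or not a1)
= a1 and a3 or a5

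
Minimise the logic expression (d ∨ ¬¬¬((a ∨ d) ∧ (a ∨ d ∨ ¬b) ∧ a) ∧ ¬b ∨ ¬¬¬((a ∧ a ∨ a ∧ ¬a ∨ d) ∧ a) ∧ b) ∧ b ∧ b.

(d ∨ ¬¬¬((a ∨ d) ∧ (a ∨ d ∨ ¬b) ∧ a) ∧ ¬b ∨ ¬¬¬((a ∧ a ∨ a ∧ ¬a ∨ d) ∧ a) ∧ b) ∧ b ∧ b
= (d ∨ ¬¬¬((a ∨ d) ∧ (a ∨ d ∨ ¬b) ∧ a) ∧ ¬b ∨ ¬¬¬((a ∨ d) ∧ a) ∧ b) ∧ b ∧ b   (distribution)
= (d ∨ ¬¬¬((a ∨ d) ∧ a) ∧ ¬b ∨ ¬¬¬((a ∨ d) ∧ a) ∧ b) ∧ b ∧ b   (absorption)
= (d ∨ ¬¬¬((a ∨ d) ∧ a)) ∧ b ∧ b   (distribution)
= (d ∨ ¬((a ∨ d) ∧ a)) ∧ b ∧ b   (double negation)
= (d ∨ ¬((a ∨ d) ∧ a)) ∧ b   (idempotence)
= (d ∨ ¬a) ∧ b   (absorption)

(d ∨ ¬a) ∧ b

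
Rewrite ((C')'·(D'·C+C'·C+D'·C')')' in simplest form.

((C')'·(D'·C+C'·C+D'·C')')'
= C'+D'·C+C'·C+D'·C'
= C'+D'·C+D'·C'
= C'+D'

C'+D'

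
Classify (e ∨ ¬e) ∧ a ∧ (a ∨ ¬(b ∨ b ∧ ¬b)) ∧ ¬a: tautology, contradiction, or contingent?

(e ∨ ¬e) ∧ a ∧ (a ∨ ¬(b ∨ b ∧ ¬b)) ∧ ¬a
= a ∧ (a ∨ ¬(b ∨ b ∧ ¬b)) ∧ ¬a   [complement / identity]
= a ∧ (a ∨ ¬b) ∧ ¬a   [complement / identity]
= a ∧ ¬a   [absorption]
= False   [complement]

contradiction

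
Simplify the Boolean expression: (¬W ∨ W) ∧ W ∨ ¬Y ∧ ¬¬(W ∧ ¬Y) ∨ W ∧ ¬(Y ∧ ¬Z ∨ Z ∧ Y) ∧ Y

(¬W ∨ W) ∧ W ∨ ¬Y ∧ ¬¬(W ∧ ¬Y) ∨ W ∧ ¬(Y ∧ ¬Z ∨ Z ∧ Y) ∧ Y
= W ∨ ¬Y ∧ ¬¬(W ∧ ¬Y) ∨ W ∧ ¬(Y ∧ ¬Z ∨ Z ∧ Y) ∧ Y   [complement / identity]
= W ∨ ¬Y ∧ ¬¬(W ∧ ¬Y) ∨ W ∧ ¬Y ∧ Y   [distribution]
= W ∨ ¬Y ∧ W ∧ ¬Y ∨ W ∧ ¬Y ∧ Y   [double negation]
= W ∨ W ∧ ¬Y   [distribution]
= W   [absorption]

W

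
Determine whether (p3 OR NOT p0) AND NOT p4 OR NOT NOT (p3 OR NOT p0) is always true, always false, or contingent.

(p3 OR NOT p0) AND NOT p4 OR NOT NOT (p3 OR NOT p0)
= (p3 OR NOT p0) AND NOT p4 OR p3 OR NOT p0
= p3 OR NOT p0
This depends on p0, p3, so it is not a constant.

contingent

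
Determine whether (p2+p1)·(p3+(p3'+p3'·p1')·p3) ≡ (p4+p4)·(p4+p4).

E1: (p2+p1)·(p3+(p3'+p3'·p1')·p3)
    = (p2+p1)·(p3+p3'·p3)   (absorption)
    = (p2+p1)·p3   (complement / identity)
E2: (p4+p4)·(p4+p4)
    = p4·p4+p4   (distribution)
    = p4+p4   (idempotence)
    = p4   (idempotence)
These differ: at p1=0, p2=0, p3=0, p4=1, E1 = 0 but E2 = 1.

No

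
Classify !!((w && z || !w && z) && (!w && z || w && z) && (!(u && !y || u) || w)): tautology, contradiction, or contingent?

!!((w && z || !w && z) && (!w && z || w && z) && (!(u && !y || u) || w))
= !!((!w && z || w && z && w && z) && (!(u && !y || u) || w))   (distribution)
= !!((!w && z || w && z) && (!(u && !y || u) || w))   (idempotence)
= (!w && z || w && z) && (!(u && !y || u) || w)   (double negation)
= (!w && z || w && z) && (!u || w)   (absorption)
= z && (!u || w)   (distribution)
This depends on u, w, z, so it is not a constant.

contingent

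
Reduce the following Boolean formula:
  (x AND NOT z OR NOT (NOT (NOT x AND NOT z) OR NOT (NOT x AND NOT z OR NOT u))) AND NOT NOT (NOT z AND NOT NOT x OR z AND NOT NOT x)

(x AND NOT z OR NOT (NOT (NOT x AND NOT z) OR NOT (NOT x AND NOT z OR NOT u))) AND NOT NOT (NOT z AND NOT NOT x OR z AND NOT NOT x)
= (x AND NOT z OR NOT x AND NOT z AND (NOT x AND NOT z OR NOT u)) AND NOT NOT (NOT z AND NOT NOT x OR z AND NOT NOT x)
= (x AND NOT z OR NOT x AND NOT z AND (NOT x AND NOT z OR NOT u)) AND NOT NOT NOT NOT x
= (x AND NOT z OR NOT x AND NOT z) AND NOT NOT NOT NOT x
= NOT z AND NOT NOT NOT NOT x
= NOT z AND NOT NOT x
= NOT z AND x

NOT z AND x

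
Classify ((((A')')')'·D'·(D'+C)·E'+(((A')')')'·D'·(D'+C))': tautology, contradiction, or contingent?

((((A')')')'·D'·(D'+C)·E'+(((A')')')'·D'·(D'+C))'
= ((((A')')')'·D'·(D'+C))'   — absorption
= ((((A')')')'·D')'   — absorption
= ((A')')'+D   — De Morgan
= A'+D   — double negation
This depends on A, D, so it is not a constant.

contingent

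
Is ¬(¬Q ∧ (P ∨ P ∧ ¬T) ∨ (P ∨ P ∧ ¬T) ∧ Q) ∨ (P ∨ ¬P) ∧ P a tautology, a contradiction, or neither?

tautology

¬(¬Q ∧ (P ∨ P ∧ ¬T) ∨ (P ∨ P ∧ ¬T) ∧ Q) ∨ (P ∨ ¬P) ∧ P
= ¬(P ∨ P ∧ ¬T) ∨ (P ∨ ¬P) ∧ P   [distribution]
= ¬P ∨ (P ∨ ¬P) ∧ P   [absorption]
= ¬P ∨ P   [complement / identity]
= True   [complement]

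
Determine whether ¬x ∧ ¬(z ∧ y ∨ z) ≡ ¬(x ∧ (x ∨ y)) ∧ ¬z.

E1: ¬x ∧ ¬(z ∧ y ∨ z)
    = ¬x ∧ ¬z   [absorption]
E2: ¬(x ∧ (x ∨ y)) ∧ ¬z
    = ¬x ∧ ¬z   [absorption]
Both reduce to ¬x ∧ ¬z, so they are equivalent.

Yes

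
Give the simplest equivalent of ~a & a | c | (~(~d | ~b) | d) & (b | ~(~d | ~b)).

~a & a | c | (~(~d | ~b) | d) & (b | ~(~d | ~b))
= c | (~(~d | ~b) | d) & (b | ~(~d | ~b))   [complement / identity]
= c | d & b | ~(~d | ~b)   [distribution]
= c | d & b | d & b   [De Morgan]
= c | d & b   [idempotence]

c | d & b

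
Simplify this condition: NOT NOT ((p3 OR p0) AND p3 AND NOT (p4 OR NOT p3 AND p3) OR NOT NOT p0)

NOT NOT ((p3 OR p0) AND p3 AND NOT (p4 OR NOT p3 AND p3) OR NOT NOT p0)
= NOT NOT ((p3 OR p0) AND p3 AND NOT p4 OR NOT NOT p0)   [complement / identity]
= NOT NOT ((p3 OR p0) AND p3 AND NOT p4 OR p0)   [double negation]
= NOT NOT (p3 AND NOT p4 OR p0)   [absorption]
= p3 AND NOT p4 OR p0   [double negation]

p3 AND NOT p4 OR p0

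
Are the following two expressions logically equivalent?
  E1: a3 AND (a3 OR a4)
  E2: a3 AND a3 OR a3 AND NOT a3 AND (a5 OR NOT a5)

Yes

E1: a3 AND (a3 OR a4)
    = a3   [absorption]
E2: a3 AND a3 OR a3 AND NOT a3 AND (a5 OR NOT a5)
    = a3 AND a3 OR a3 AND NOT a3   [complement / identity]
    = a3   [distribution]
Both reduce to a3, so they are equivalent.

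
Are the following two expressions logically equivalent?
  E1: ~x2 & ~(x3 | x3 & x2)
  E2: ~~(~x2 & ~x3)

Yes

E1: ~x2 & ~(x3 | x3 & x2)
    = ~x2 & ~x3   — absorption
E2: ~~(~x2 & ~x3)
    = ~x2 & ~x3   — double negation
Both reduce to ~x2 & ~x3, so they are equivalent.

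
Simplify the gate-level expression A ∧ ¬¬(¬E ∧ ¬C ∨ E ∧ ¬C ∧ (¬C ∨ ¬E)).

A ∧ ¬¬(¬E ∧ ¬C ∨ E ∧ ¬C ∧ (¬C ∨ ¬E))
= A ∧ ¬¬(¬E ∧ ¬C ∨ E ∧ ¬C)   — absorption
= A ∧ (¬E ∧ ¬C ∨ E ∧ ¬C)   — double negation
= A ∧ ¬C   — distribution

A ∧ ¬C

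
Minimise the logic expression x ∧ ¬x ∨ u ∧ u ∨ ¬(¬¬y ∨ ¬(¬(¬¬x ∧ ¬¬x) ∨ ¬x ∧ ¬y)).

u ∨ ¬y ∧ ¬x

x ∧ ¬x ∨ u ∧ u ∨ ¬(¬¬y ∨ ¬(¬(¬¬x ∧ ¬¬x) ∨ ¬x ∧ ¬y))
= x ∧ ¬x ∨ u ∧ u ∨ ¬(¬¬y ∨ ¬(¬¬¬x ∨ ¬x ∧ ¬y))   (idempotence)
= u ∧ u ∨ ¬(¬¬y ∨ ¬(¬¬¬x ∨ ¬x ∧ ¬y))   (complement / identity)
= u ∧ u ∨ ¬y ∧ (¬¬¬x ∨ ¬x ∧ ¬y)   (De Morgan)
= u ∧ u ∨ ¬y ∧ (¬x ∨ ¬x ∧ ¬y)   (double negation)
= u ∧ u ∨ ¬y ∧ ¬x   (absorption)
= u ∨ ¬y ∧ ¬x   (idempotence)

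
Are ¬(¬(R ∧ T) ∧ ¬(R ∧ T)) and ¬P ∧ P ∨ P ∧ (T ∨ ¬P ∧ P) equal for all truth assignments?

No

E1: ¬(¬(R ∧ T) ∧ ¬(R ∧ T))
    = ¬¬(R ∧ T)   — idempotence
    = R ∧ T   — double negation
E2: ¬P ∧ P ∨ P ∧ (T ∨ ¬P ∧ P)
    = ¬P ∧ P ∨ P ∧ T   — complement / identity
    = P ∧ T   — complement / identity
These differ: at P=0, R=1, T=1, E1 = 1 but E2 = 0.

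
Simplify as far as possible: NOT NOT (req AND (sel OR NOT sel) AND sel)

NOT NOT (req AND (sel OR NOT sel) AND sel)
= NOT NOT (req AND sel)   — complement / identity
= req AND sel   — double negation

req AND sel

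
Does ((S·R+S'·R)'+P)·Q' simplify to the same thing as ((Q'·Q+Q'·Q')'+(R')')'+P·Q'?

E1: ((S·R+S'·R)'+P)·Q'
    = (R'+P)·Q'   [distribution]
E2: ((Q'·Q+Q'·Q')'+(R')')'+P·Q'
    = (Q'·Q+Q'·Q')·R'+P·Q'   [De Morgan]
    = Q'·R'+P·Q'   [distribution]
    = (R'+P)·Q'   [distribution]
Both reduce to (R'+P)·Q', so they are equivalent.

Yes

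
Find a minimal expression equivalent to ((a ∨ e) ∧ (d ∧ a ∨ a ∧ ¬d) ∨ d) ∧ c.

(a ∨ d) ∧ c

((a ∨ e) ∧ (d ∧ a ∨ a ∧ ¬d) ∨ d) ∧ c
= ((a ∨ e) ∧ a ∨ d) ∧ c   — distribution
= (a ∨ d) ∧ c   — absorption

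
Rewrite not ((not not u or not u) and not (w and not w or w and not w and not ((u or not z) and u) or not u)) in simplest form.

not u

not ((not not u or not u) and not (w and not w or w and not w and not ((u or not z) and u) or not u))
= not ((not not u or not u) and not (w and not w or w and not w and not u or not u))   [absorption]
= not ((not not u or not u) and not (w and not w or not u))   [absorption]
= not ((not not u or not u) and not not u)   [complement / identity]
= not ((not not u or not u) and u)   [double negation]
= not ((u or not u) and u)   [double negation]
= not u   [complement / identity]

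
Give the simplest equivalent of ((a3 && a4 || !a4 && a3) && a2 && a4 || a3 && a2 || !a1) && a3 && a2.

((a3 && a4 || !a4 && a3) && a2 && a4 || a3 && a2 || !a1) && a3 && a2
= (a3 && a2 && a4 || a3 && a2 || !a1) && a3 && a2   (distribution)
= (a3 && a2 || !a1) && a3 && a2   (absorption)
= a3 && a2   (absorption)

a3 && a2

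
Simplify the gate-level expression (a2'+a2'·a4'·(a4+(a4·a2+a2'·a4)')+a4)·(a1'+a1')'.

(a2'+a4)·a1

(a2'+a2'·a4'·(a4+(a4·a2+a2'·a4)')+a4)·(a1'+a1')'
= (a2'+a2'·a4'·(a4+a4')+a4)·(a1'+a1')'   [distribution]
= (a2'+a2'·a4'+a4)·(a1'+a1')'   [complement / identity]
= (a2'+a2'·a4'+a4)·(a1')'   [idempotence]
= (a2'+a2'·a4'+a4)·a1   [double negation]
= (a2'+a4)·a1   [absorption]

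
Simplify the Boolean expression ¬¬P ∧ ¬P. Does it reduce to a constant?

¬¬P ∧ ¬P
= P ∧ ¬P   — double negation
= False   — complement

False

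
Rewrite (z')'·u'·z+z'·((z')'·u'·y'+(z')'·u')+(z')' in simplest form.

(z')'·u'·z+z'·((z')'·u'·y'+(z')'·u')+(z')'
= (z')'·u'·z+z'·(z')'·u'+(z')'   — absorption
= (z')'·u'+(z')'   — distribution
= (z')'   — absorption
= z   — double negation

z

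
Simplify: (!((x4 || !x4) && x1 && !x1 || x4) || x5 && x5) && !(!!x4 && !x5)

!x4 || x5

(!((x4 || !x4) && x1 && !x1 || x4) || x5 && x5) && !(!!x4 && !x5)
= (!((x4 || !x4) && x1 && !x1 || x4) || x5 && x5) && (!x4 || x5)   — De Morgan
= (!((x4 || !x4) && x1 && !x1 || x4) || x5) && (!x4 || x5)   — idempotence
= (!(x1 && !x1 || x4) || x5) && (!x4 || x5)   — complement / identity
= (!x4 || x5) && (!x4 || x5)   — complement / identity
= !x4 || x5   — idempotence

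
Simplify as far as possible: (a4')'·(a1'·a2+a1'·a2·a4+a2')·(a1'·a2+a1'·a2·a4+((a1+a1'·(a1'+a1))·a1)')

(a4')'·(a1'·a2+a1'·a2·a4+a2')·(a1'·a2+a1'·a2·a4+((a1+a1'·(a1'+a1))·a1)')
= (a4')'·(a1'·a2+a1'·a2·a4+a2')·(a1'·a2+a1'·a2·a4+((a1+a1')·a1)')   (complement / identity)
= (a4')'·(a2'·((a1+a1')·a1)'+a1'·a2+a1'·a2·a4)   (distribution)
= (a4')'·(a2'·((a1+a1')·a1)'+a1'·a2)   (absorption)
= a4·(a2'·((a1+a1')·a1)'+a1'·a2)   (double negation)
= a4·(a2'·a1'+a1'·a2)   (complement / identity)
= a4·a1'   (distribution)

a4·a1'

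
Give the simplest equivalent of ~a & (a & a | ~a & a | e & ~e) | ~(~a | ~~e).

~a & (a & a | ~a & a | e & ~e) | ~(~a | ~~e)
= ~a & (a | e & ~e) | ~(~a | ~~e)   — distribution
= ~a & (a | e & ~e) | a & ~e   — De Morgan
= ~a & a | a & ~e   — complement / identity
= a & ~e   — complement / identity

a & ~e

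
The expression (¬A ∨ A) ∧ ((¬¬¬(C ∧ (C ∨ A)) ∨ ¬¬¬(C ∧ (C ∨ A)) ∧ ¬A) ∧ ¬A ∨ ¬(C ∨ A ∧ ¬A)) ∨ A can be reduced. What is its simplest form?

¬C ∨ A

(¬A ∨ A) ∧ ((¬¬¬(C ∧ (C ∨ A)) ∨ ¬¬¬(C ∧ (C ∨ A)) ∧ ¬A) ∧ ¬A ∨ ¬(C ∨ A ∧ ¬A)) ∨ A
= (¬A ∨ A) ∧ ((¬¬¬(C ∧ (C ∨ A)) ∨ ¬¬¬(C ∧ (C ∨ A)) ∧ ¬A) ∧ ¬A ∨ ¬C) ∨ A   [complement / identity]
= (¬A ∨ A) ∧ (¬¬¬(C ∧ (C ∨ A)) ∧ ¬A ∨ ¬C) ∨ A   [absorption]
= (¬A ∨ A) ∧ (¬¬¬C ∧ ¬A ∨ ¬C) ∨ A   [absorption]
= (¬A ∨ A) ∧ (¬C ∧ ¬A ∨ ¬C) ∨ A   [double negation]
= (¬A ∨ A) ∧ ¬C ∨ A   [absorption]
= ¬C ∨ A   [complement / identity]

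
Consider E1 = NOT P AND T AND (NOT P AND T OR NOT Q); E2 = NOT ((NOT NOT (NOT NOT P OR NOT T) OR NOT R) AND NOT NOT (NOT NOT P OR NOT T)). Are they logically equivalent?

E1: NOT P AND T AND (NOT P AND T OR NOT Q)
    = NOT P AND T   [absorption]
E2: NOT ((NOT NOT (NOT NOT P OR NOT T) OR NOT R) AND NOT NOT (NOT NOT P OR NOT T))
    = NOT NOT NOT (NOT NOT P OR NOT T)   [absorption]
    = NOT (NOT NOT P OR NOT T)   [double negation]
    = NOT P AND T   [De Morgan]
Both reduce to NOT P AND T, so they are equivalent.

Yes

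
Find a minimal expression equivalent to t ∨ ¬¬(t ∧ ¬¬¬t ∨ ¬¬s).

t ∨ s

t ∨ ¬¬(t ∧ ¬¬¬t ∨ ¬¬s)
= t ∨ ¬¬(t ∧ ¬t ∨ ¬¬s)   — double negation
= t ∨ ¬¬(t ∧ ¬t ∨ s)   — double negation
= t ∨ t ∧ ¬t ∨ s   — double negation
= t ∨ s   — complement / identity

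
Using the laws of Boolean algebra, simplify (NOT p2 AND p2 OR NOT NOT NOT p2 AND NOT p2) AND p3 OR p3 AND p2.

(NOT p2 AND p2 OR NOT NOT NOT p2 AND NOT p2) AND p3 OR p3 AND p2
= (NOT p2 AND p2 OR NOT p2 AND NOT p2) AND p3 OR p3 AND p2   — double negation
= NOT p2 AND p3 OR p3 AND p2   — distribution
= p3   — distribution

p3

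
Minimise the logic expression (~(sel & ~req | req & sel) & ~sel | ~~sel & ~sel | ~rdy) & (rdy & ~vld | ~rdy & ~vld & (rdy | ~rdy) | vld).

(~(sel & ~req | req & sel) & ~sel | ~~sel & ~sel | ~rdy) & (rdy & ~vld | ~rdy & ~vld & (rdy | ~rdy) | vld)
= (~sel & ~sel | ~~sel & ~sel | ~rdy) & (rdy & ~vld | ~rdy & ~vld & (rdy | ~rdy) | vld)   — distribution
= (~sel & ~sel | ~~sel & ~sel | ~rdy) & (rdy & ~vld | ~rdy & ~vld | vld)   — complement / identity
= (~sel & ~sel | ~~sel & ~sel | ~rdy) & (~vld | vld)   — distribution
= (~sel & ~sel | sel & ~sel | ~rdy) & (~vld | vld)   — double negation
= (~sel | ~rdy) & (~vld | vld)   — distribution
= ~sel | ~rdy   — complement / identity

~sel | ~rdy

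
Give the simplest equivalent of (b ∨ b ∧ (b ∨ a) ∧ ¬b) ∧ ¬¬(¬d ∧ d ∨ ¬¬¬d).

(b ∨ b ∧ (b ∨ a) ∧ ¬b) ∧ ¬¬(¬d ∧ d ∨ ¬¬¬d)
= (b ∨ b ∧ ¬b) ∧ ¬¬(¬d ∧ d ∨ ¬¬¬d)   [absorption]
= (b ∨ b ∧ ¬b) ∧ ¬¬(¬d ∧ d ∨ ¬d)   [double negation]
= (b ∨ b ∧ ¬b) ∧ ¬¬¬d   [complement / identity]
= b ∧ ¬¬¬d   [complement / identity]
= b ∧ ¬d   [double negation]

b ∧ ¬d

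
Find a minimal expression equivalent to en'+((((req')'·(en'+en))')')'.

en'+req'

en'+((((req')'·(en'+en))')')'
= en'+((req')'·(en'+en))'   [double negation]
= en'+((req')')'   [complement / identity]
= en'+req'   [double negation]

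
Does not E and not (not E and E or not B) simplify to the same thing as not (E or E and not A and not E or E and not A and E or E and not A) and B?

Yes

E1: not E and not (not E and E or not B)
    = not E and not not B
    = not E and B
E2: not (E or E and not A and not E or E and not A and E or E and not A) and B
    = not (E or E and not A or E and not A) and B
    = not (E or E and not A) and B
    = not E and B
Both reduce to not E and B, so they are equivalent.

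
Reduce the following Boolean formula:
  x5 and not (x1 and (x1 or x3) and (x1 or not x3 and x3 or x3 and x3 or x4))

x5 and not x1

x5 and not (x1 and (x1 or x3) and (x1 or not x3 and x3 or x3 and x3 or x4))
= x5 and not (x1 and (x1 or x3) and (x1 or x3 or x4))   (distribution)
= x5 and not (x1 and (x1 or x3))   (absorption)
= x5 and not x1   (absorption)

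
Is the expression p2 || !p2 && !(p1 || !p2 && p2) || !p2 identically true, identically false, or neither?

identically true

p2 || !p2 && !(p1 || !p2 && p2) || !p2
= p2 || !p2 && !p1 || !p2
= p2 || !p2
= true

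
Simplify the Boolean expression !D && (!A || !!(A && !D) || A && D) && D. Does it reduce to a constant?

false

!D && (!A || !!(A && !D) || A && D) && D
= !D && (!A || A && !D || A && D) && D   — double negation
= !D && (!A || A) && D   — distribution
= !D && D   — complement / identity
= false   — complement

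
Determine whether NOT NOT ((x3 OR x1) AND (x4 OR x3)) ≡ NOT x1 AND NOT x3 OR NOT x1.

E1: NOT NOT ((x3 OR x1) AND (x4 OR x3))
    = (x3 OR x1) AND (x4 OR x3)
    = x1 AND x4 OR x3
E2: NOT x1 AND NOT x3 OR NOT x1
    = NOT x1
These differ: at x1=1, x3=0, x4=1, E1 = 1 but E2 = 0.

No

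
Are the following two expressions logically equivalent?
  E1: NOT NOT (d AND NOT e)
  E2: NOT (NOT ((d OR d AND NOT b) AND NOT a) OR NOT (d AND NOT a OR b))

E1: NOT NOT (d AND NOT e)
    = d AND NOT e   — double negation
E2: NOT (NOT ((d OR d AND NOT b) AND NOT a) OR NOT (d AND NOT a OR b))
    = NOT (NOT (d AND NOT a) OR NOT (d AND NOT a OR b))   — absorption
    = d AND NOT a AND (d AND NOT a OR b)   — De Morgan
    = d AND NOT a   — absorption
These differ: at a=1, b=1, d=1, e=0, E1 = 1 but E2 = 0.

No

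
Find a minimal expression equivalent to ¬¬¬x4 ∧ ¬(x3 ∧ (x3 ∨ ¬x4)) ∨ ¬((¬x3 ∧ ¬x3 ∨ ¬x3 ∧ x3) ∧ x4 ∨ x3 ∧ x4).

¬¬¬x4 ∧ ¬(x3 ∧ (x3 ∨ ¬x4)) ∨ ¬((¬x3 ∧ ¬x3 ∨ ¬x3 ∧ x3) ∧ x4 ∨ x3 ∧ x4)
= ¬¬¬x4 ∧ ¬x3 ∨ ¬((¬x3 ∧ ¬x3 ∨ ¬x3 ∧ x3) ∧ x4 ∨ x3 ∧ x4)   (absorption)
= ¬¬¬x4 ∧ ¬x3 ∨ ¬(¬x3 ∧ x4 ∨ x3 ∧ x4)   (distribution)
= ¬x4 ∧ ¬x3 ∨ ¬(¬x3 ∧ x4 ∨ x3 ∧ x4)   (double negation)
= ¬x4 ∧ ¬x3 ∨ ¬x4   (distribution)
= ¬x4   (absorption)

¬x4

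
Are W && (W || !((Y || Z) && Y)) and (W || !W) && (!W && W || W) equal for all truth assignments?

E1: W && (W || !((Y || Z) && Y))
    = W && (W || !Y)   (absorption)
    = W   (absorption)
E2: (W || !W) && (!W && W || W)
    = !W && W || W   (complement / identity)
    = W   (complement / identity)
Both reduce to W, so they are equivalent.

Yes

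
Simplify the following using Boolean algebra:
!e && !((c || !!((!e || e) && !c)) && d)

!e && !((c || !!((!e || e) && !c)) && d)
= !e && !((c || (!e || e) && !c) && d)
= !e && !((c || !c) && d)
= !e && !d

!e && !d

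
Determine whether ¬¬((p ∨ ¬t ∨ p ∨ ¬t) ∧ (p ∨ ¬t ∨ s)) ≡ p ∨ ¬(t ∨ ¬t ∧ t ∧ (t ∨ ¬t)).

E1: ¬¬((p ∨ ¬t ∨ p ∨ ¬t) ∧ (p ∨ ¬t ∨ s))
    = ¬¬(p ∨ ¬t ∨ (p ∨ ¬t) ∧ s)   [distribution]
    = ¬¬(p ∨ ¬t)   [absorption]
    = p ∨ ¬t   [double negation]
E2: p ∨ ¬(t ∨ ¬t ∧ t ∧ (t ∨ ¬t))
    = p ∨ ¬(t ∨ ¬t ∧ t)   [complement / identity]
    = p ∨ ¬t   [complement / identity]
Both reduce to p ∨ ¬t, so they are equivalent.

Yes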